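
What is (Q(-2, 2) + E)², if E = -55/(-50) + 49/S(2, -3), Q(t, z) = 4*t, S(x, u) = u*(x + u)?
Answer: 80089/900 ≈ 88.988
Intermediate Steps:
S(x, u) = u*(u + x)
E = 523/30 (E = -55/(-50) + 49/((-3*(-3 + 2))) = -55*(-1/50) + 49/((-3*(-1))) = 11/10 + 49/3 = 523/30 ≈ 17.433)
(Q(-2, 2) + E)² = (4*(-2) + 523/30)² = (-8 + 523/30)² = (283/30)² = 80089/900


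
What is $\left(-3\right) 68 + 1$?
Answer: $-203$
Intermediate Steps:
$\left(-3\right) 68 + 1 = -204 + 1 = -203$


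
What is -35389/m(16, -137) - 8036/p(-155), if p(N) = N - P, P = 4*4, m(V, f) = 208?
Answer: -4380031/35568 ≈ -123.15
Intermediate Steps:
P = 16
p(N) = -16 + N (p(N) = N - 1*16 = N - 16 = -16 + N)
-35389/m(16, -137) - 8036/p(-155) = -35389/208 - 8036/(-16 - 155) = -35389*1/208 - 8036/(-171) = -35389/208 - 8036*(-1/171) = -35389/208 + 8036/171 = -4380031/35568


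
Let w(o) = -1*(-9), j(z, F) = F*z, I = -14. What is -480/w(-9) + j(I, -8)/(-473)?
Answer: -76016/1419 ≈ -53.570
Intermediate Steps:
w(o) = 9
-480/w(-9) + j(I, -8)/(-473) = -480/9 - 8*(-14)/(-473) = -480*⅑ + 112*(-1/473) = -160/3 - 112/473 = -76016/1419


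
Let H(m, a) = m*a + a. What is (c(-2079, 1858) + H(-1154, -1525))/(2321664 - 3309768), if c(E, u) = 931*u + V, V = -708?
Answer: -3487415/988104 ≈ -3.5294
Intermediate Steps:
c(E, u) = -708 + 931*u (c(E, u) = 931*u - 708 = -708 + 931*u)
H(m, a) = a + a*m (H(m, a) = a*m + a = a + a*m)
(c(-2079, 1858) + H(-1154, -1525))/(2321664 - 3309768) = ((-708 + 931*1858) - 1525*(1 - 1154))/(2321664 - 3309768) = ((-708 + 1729798) - 1525*(-1153))/(-988104) = (1729090 + 1758325)*(-1/988104) = 3487415*(-1/988104) = -3487415/988104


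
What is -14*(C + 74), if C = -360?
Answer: 4004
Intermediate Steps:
-14*(C + 74) = -14*(-360 + 74) = -14*(-286) = 4004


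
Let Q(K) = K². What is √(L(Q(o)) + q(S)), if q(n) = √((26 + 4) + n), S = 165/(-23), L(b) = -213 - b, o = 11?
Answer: √(-176686 + 115*√483)/23 ≈ 18.144*I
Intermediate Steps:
S = -165/23 (S = 165*(-1/23) = -165/23 ≈ -7.1739)
q(n) = √(30 + n)
√(L(Q(o)) + q(S)) = √((-213 - 1*11²) + √(30 - 165/23)) = √((-213 - 1*121) + √(525/23)) = √((-213 - 121) + 5*√483/23) = √(-334 + 5*√483/23)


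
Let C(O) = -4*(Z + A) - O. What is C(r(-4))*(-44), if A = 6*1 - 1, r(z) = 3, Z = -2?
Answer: 660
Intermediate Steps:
A = 5 (A = 6 - 1 = 5)
C(O) = -12 - O (C(O) = -4*(-2 + 5) - O = -4*3 - O = -12 - O)
C(r(-4))*(-44) = (-12 - 1*3)*(-44) = (-12 - 3)*(-44) = -15*(-44) = 660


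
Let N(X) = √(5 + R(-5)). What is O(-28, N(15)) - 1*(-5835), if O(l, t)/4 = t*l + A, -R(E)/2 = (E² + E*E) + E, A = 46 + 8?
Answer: 6051 - 112*I*√85 ≈ 6051.0 - 1032.6*I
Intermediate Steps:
A = 54
R(E) = -4*E² - 2*E (R(E) = -2*((E² + E*E) + E) = -2*((E² + E²) + E) = -2*(2*E² + E) = -2*(E + 2*E²) = -4*E² - 2*E)
N(X) = I*√85 (N(X) = √(5 - 2*(-5)*(1 + 2*(-5))) = √(5 - 2*(-5)*(1 - 10)) = √(5 - 2*(-5)*(-9)) = √(5 - 90) = √(-85) = I*√85)
O(l, t) = 216 + 4*l*t (O(l, t) = 4*(t*l + 54) = 4*(l*t + 54) = 4*(54 + l*t) = 216 + 4*l*t)
O(-28, N(15)) - 1*(-5835) = (216 + 4*(-28)*(I*√85)) - 1*(-5835) = (216 - 112*I*√85) + 5835 = 6051 - 112*I*√85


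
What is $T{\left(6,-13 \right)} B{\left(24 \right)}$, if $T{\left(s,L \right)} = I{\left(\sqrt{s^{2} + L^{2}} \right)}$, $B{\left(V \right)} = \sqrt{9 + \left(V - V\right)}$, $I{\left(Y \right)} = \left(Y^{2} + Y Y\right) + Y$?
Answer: $1230 + 3 \sqrt{205} \approx 1273.0$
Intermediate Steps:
$I{\left(Y \right)} = Y + 2 Y^{2}$ ($I{\left(Y \right)} = \left(Y^{2} + Y^{2}\right) + Y = 2 Y^{2} + Y = Y + 2 Y^{2}$)
$B{\left(V \right)} = 3$ ($B{\left(V \right)} = \sqrt{9 + 0} = \sqrt{9} = 3$)
$T{\left(s,L \right)} = \sqrt{L^{2} + s^{2}} \left(1 + 2 \sqrt{L^{2} + s^{2}}\right)$ ($T{\left(s,L \right)} = \sqrt{s^{2} + L^{2}} \left(1 + 2 \sqrt{s^{2} + L^{2}}\right) = \sqrt{L^{2} + s^{2}} \left(1 + 2 \sqrt{L^{2} + s^{2}}\right)$)
$T{\left(6,-13 \right)} B{\left(24 \right)} = \left(\sqrt{\left(-13\right)^{2} + 6^{2}} + 2 \left(-13\right)^{2} + 2 \cdot 6^{2}\right) 3 = \left(\sqrt{169 + 36} + 2 \cdot 169 + 2 \cdot 36\right) 3 = \left(\sqrt{205} + 338 + 72\right) 3 = \left(410 + \sqrt{205}\right) 3 = 1230 + 3 \sqrt{205}$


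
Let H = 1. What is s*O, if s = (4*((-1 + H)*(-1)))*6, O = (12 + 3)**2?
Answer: 0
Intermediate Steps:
O = 225 (O = 15**2 = 225)
s = 0 (s = (4*((-1 + 1)*(-1)))*6 = (4*(0*(-1)))*6 = (4*0)*6 = 0*6 = 0)
s*O = 0*225 = 0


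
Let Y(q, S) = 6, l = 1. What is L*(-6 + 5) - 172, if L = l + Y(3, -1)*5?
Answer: -203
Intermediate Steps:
L = 31 (L = 1 + 6*5 = 1 + 30 = 31)
L*(-6 + 5) - 172 = 31*(-6 + 5) - 172 = 31*(-1) - 172 = -31 - 172 = -203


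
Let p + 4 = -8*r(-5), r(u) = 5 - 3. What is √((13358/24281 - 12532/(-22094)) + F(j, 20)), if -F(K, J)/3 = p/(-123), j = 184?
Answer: 4*√4758825971890345934/10997520487 ≈ 0.79344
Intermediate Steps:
r(u) = 2
p = -20 (p = -4 - 8*2 = -4 - 16 = -20)
F(K, J) = -20/41 (F(K, J) = -(-60)/(-123) = -(-60)*(-1)/123 = -3*20/123 = -20/41)
√((13358/24281 - 12532/(-22094)) + F(j, 20)) = √((13358/24281 - 12532/(-22094)) - 20/41) = √((13358*(1/24281) - 12532*(-1/22094)) - 20/41) = √((13358/24281 + 6266/11047) - 20/41) = √(299710572/268232207 - 20/41) = √(6923489312/10997520487) = 4*√4758825971890345934/10997520487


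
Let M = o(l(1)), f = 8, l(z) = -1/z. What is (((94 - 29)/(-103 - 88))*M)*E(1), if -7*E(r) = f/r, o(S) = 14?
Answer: 1040/191 ≈ 5.4450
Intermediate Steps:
M = 14
E(r) = -8/(7*r)
(((94 - 29)/(-103 - 88))*M)*E(1) = (((94 - 29)/(-103 - 88))*14)*(-8/7/1) = ((65/(-191))*14)*(-8/7*1) = ((65*(-1/191))*14)*(-8/7) = -65/191*14*(-8/7) = -910/191*(-8/7) = 1040/191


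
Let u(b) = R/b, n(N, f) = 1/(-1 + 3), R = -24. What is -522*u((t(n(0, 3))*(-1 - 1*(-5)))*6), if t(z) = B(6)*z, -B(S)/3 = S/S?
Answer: -348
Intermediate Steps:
n(N, f) = ½ (n(N, f) = 1/2 = ½)
B(S) = -3 (B(S) = -3*S/S = -3*1 = -3)
t(z) = -3*z
u(b) = -24/b
-522*u((t(n(0, 3))*(-1 - 1*(-5)))*6) = -(-12528)/(((-3*½)*(-1 - 1*(-5)))*6) = -(-12528)/(-3*(-1 + 5)/2*6) = -(-12528)/(-3/2*4*6) = -(-12528)/((-6*6)) = -(-12528)/(-36) = -(-12528)*(-1)/36 = -522*⅔ = -348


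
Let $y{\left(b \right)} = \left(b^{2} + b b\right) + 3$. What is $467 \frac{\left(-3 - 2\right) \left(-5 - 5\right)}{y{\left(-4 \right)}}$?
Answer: $\frac{4670}{7} \approx 667.14$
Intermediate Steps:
$y{\left(b \right)} = 3 + 2 b^{2}$ ($y{\left(b \right)} = \left(b^{2} + b^{2}\right) + 3 = 2 b^{2} + 3 = 3 + 2 b^{2}$)
$467 \frac{\left(-3 - 2\right) \left(-5 - 5\right)}{y{\left(-4 \right)}} = 467 \frac{\left(-3 - 2\right) \left(-5 - 5\right)}{3 + 2 \left(-4\right)^{2}} = 467 \frac{\left(-5\right) \left(-10\right)}{3 + 2 \cdot 16} = 467 \frac{50}{3 + 32} = 467 \cdot \frac{50}{35} = 467 \cdot 50 \cdot \frac{1}{35} = 467 \cdot \frac{10}{7} = \frac{4670}{7}$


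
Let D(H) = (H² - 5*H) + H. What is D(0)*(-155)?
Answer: 0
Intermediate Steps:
D(H) = H² - 4*H
D(0)*(-155) = (0*(-4 + 0))*(-155) = (0*(-4))*(-155) = 0*(-155) = 0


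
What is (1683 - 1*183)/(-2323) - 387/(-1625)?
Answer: -1538499/3774875 ≈ -0.40756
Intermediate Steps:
(1683 - 1*183)/(-2323) - 387/(-1625) = (1683 - 183)*(-1/2323) - 387*(-1/1625) = 1500*(-1/2323) + 387/1625 = -1500/2323 + 387/1625 = -1538499/3774875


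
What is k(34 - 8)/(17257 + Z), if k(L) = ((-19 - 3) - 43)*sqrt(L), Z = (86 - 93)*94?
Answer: -65*sqrt(26)/16599 ≈ -0.019967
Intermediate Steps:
Z = -658 (Z = -7*94 = -658)
k(L) = -65*sqrt(L) (k(L) = (-22 - 43)*sqrt(L) = -65*sqrt(L))
k(34 - 8)/(17257 + Z) = (-65*sqrt(34 - 8))/(17257 - 658) = -65*sqrt(26)/16599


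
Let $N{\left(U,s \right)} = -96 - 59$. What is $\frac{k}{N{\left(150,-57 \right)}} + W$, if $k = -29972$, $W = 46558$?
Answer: $\frac{7246462}{155} \approx 46751.0$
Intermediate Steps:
$N{\left(U,s \right)} = -155$
$\frac{k}{N{\left(150,-57 \right)}} + W = - \frac{29972}{-155} + 46558 = \left(-29972\right) \left(- \frac{1}{155}\right) + 46558 = \frac{29972}{155} + 46558 = \frac{7246462}{155}$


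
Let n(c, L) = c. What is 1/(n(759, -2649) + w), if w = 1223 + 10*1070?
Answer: 1/12682 ≈ 7.8852e-5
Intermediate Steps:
w = 11923 (w = 1223 + 10700 = 11923)
1/(n(759, -2649) + w) = 1/(759 + 11923) = 1/12682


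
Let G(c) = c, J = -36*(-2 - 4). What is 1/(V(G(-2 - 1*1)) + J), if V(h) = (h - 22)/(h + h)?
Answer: 6/1321 ≈ 0.0045420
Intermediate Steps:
J = 216 (J = -36*(-6) = 216)
V(h) = (-22 + h)/(2*h) (V(h) = (-22 + h)/((2*h)) = (-22 + h)*(1/(2*h)) = (-22 + h)/(2*h))
1/(V(G(-2 - 1*1)) + J) = 1/((-22 + (-2 - 1*1))/(2*(-2 - 1*1)) + 216) = 1/((-22 + (-2 - 1))/(2*(-2 - 1)) + 216) = 1/((1/2)*(-22 - 3)/(-3) + 216) = 1/((1/2)*(-1/3)*(-25) + 216) = 1/(25/6 + 216) = 1/(1321/6) = 6/1321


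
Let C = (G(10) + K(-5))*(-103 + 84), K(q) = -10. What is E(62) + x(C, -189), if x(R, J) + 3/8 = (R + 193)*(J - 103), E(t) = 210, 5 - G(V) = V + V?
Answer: -1558771/8 ≈ -1.9485e+5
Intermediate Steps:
G(V) = 5 - 2*V (G(V) = 5 - (V + V) = 5 - 2*V)
C = 475 (C = ((5 - 2*10) - 10)*(-103 + 84) = ((5 - 20) - 10)*(-19) = (-15 - 10)*(-19) = -25*(-19) = 475)
x(R, J) = -3/8 + (-103 + J)*(193 + R) (x(R, J) = -3/8 + (R + 193)*(J - 103) = -3/8 + (193 + R)*(-103 + J) = -3/8 + (-103 + J)*(193 + R))
E(62) + x(C, -189) = 210 + (-159035/8 - 103*475 + 193*(-189) - 189*475) = 210 + (-159035/8 - 48925 - 36477 - 89775) = 210 - 1560451/8 = -1558771/8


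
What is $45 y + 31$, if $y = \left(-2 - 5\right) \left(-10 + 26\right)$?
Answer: $-5009$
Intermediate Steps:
$y = -112$ ($y = \left(-7\right) 16 = -112$)
$45 y + 31 = 45 \left(-112\right) + 31 = -5040 + 31 = -5009$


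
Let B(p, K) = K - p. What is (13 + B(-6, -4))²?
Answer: 225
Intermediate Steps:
(13 + B(-6, -4))² = (13 + (-4 - 1*(-6)))² = (13 + (-4 + 6))² = (13 + 2)² = 15² = 225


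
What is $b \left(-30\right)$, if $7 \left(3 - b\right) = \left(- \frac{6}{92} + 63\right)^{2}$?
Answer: $\frac{125048835}{7406} \approx 16885.0$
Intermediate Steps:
$b = - \frac{8336589}{14812}$ ($b = 3 - \frac{\left(- \frac{6}{92} + 63\right)^{2}}{7} = 3 - \frac{\left(\left(-6\right) \frac{1}{92} + 63\right)^{2}}{7} = 3 - \frac{\left(- \frac{3}{46} + 63\right)^{2}}{7} = 3 - \frac{\left(\frac{2895}{46}\right)^{2}}{7} = 3 - \frac{8381025}{14812} = - \frac{8336589}{14812} \approx -562.83$)
$b \left(-30\right) = \left(- \frac{8336589}{14812}\right) \left(-30\right) = \frac{125048835}{7406}$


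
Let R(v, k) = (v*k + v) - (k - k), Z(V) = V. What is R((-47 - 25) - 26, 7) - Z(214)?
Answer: -998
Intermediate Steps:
R(v, k) = v + k*v (R(v, k) = (k*v + v) - 1*0 = (v + k*v) + 0 = v + k*v)
R((-47 - 25) - 26, 7) - Z(214) = ((-47 - 25) - 26)*(1 + 7) - 1*214 = (-72 - 26)*8 - 214 = -98*8 - 214 = -784 - 214 = -998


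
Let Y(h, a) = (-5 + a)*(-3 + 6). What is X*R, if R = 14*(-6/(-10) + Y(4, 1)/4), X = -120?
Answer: 4032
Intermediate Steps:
Y(h, a) = -15 + 3*a (Y(h, a) = (-5 + a)*3 = -15 + 3*a)
R = -168/5 (R = 14*(-6/(-10) + (-15 + 3*1)/4) = 14*(-6*(-⅒) + (-15 + 3)*(¼)) = 14*(⅗ - 12*¼) = 14*(⅗ - 3) = 14*(-12/5) = -168/5 ≈ -33.600)
X*R = -120*(-168/5) = 4032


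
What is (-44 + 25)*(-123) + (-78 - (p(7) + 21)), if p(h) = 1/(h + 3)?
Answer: 22379/10 ≈ 2237.9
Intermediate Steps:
p(h) = 1/(3 + h)
(-44 + 25)*(-123) + (-78 - (p(7) + 21)) = (-44 + 25)*(-123) + (-78 - (1/(3 + 7) + 21)) = -19*(-123) + (-78 - (1/10 + 21)) = 2337 + (-78 - (⅒ + 21)) = 2337 + (-78 - 1*211/10) = 2337 + (-78 - 211/10) = 2337 - 991/10 = 22379/10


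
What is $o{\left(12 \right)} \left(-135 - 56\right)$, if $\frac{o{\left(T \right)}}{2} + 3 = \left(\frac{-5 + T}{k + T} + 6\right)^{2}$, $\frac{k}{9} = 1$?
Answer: $- \frac{127588}{9} \approx -14176.0$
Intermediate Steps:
$k = 9$ ($k = 9 \cdot 1 = 9$)
$o{\left(T \right)} = -6 + 2 \left(6 + \frac{-5 + T}{9 + T}\right)^{2}$ ($o{\left(T \right)} = -6 + 2 \left(\frac{-5 + T}{9 + T} + 6\right)^{2} = -6 + 2 \left(6 + \frac{-5 + T}{9 + T}\right)^{2}$)
$o{\left(12 \right)} \left(-135 - 56\right) = \left(-6 + \frac{98 \left(7 + 12\right)^{2}}{\left(9 + 12\right)^{2}}\right) \left(-135 - 56\right) = \left(-6 + \frac{98 \cdot 19^{2}}{441}\right) \left(-191\right) = \left(-6 + 98 \cdot 361 \cdot \frac{1}{441}\right) \left(-191\right) = \left(-6 + \frac{722}{9}\right) \left(-191\right) = \frac{668}{9} \left(-191\right) = - \frac{127588}{9}$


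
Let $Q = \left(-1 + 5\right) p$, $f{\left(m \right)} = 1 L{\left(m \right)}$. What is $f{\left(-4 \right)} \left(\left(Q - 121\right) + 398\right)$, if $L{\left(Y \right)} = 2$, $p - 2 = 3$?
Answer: $594$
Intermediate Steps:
$p = 5$ ($p = 2 + 3 = 5$)
$f{\left(m \right)} = 2$ ($f{\left(m \right)} = 1 \cdot 2 = 2$)
$Q = 20$ ($Q = \left(-1 + 5\right) 5 = 4 \cdot 5 = 20$)
$f{\left(-4 \right)} \left(\left(Q - 121\right) + 398\right) = 2 \left(\left(20 - 121\right) + 398\right) = 2 \left(-101 + 398\right) = 2 \cdot 297 = 594$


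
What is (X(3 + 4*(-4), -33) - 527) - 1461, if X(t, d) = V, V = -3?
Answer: -1991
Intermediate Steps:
X(t, d) = -3
(X(3 + 4*(-4), -33) - 527) - 1461 = (-3 - 527) - 1461 = -530 - 1461 = -1991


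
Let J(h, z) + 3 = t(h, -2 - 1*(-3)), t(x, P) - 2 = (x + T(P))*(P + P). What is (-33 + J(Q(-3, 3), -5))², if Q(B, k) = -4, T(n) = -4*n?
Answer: 2500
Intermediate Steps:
t(x, P) = 2 + 2*P*(x - 4*P) (t(x, P) = 2 + (x - 4*P)*(P + P) = 2 + (x - 4*P)*(2*P) = 2 + 2*P*(x - 4*P))
J(h, z) = -9 + 2*h (J(h, z) = -3 + (2 - 8*(-2 - 1*(-3))² + 2*(-2 - 1*(-3))*h) = -3 + (2 - 8*(-2 + 3)² + 2*(-2 + 3)*h) = -3 + (2 - 8*1² + 2*1*h) = -3 + (2 - 8*1 + 2*h) = -3 + (2 - 8 + 2*h) = -3 + (-6 + 2*h) = -9 + 2*h)
(-33 + J(Q(-3, 3), -5))² = (-33 + (-9 + 2*(-4)))² = (-33 + (-9 - 8))² = (-33 - 17)² = (-50)² = 2500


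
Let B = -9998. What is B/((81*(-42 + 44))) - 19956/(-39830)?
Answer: -98746867/1613115 ≈ -61.215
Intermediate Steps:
B/((81*(-42 + 44))) - 19956/(-39830) = -9998*1/(81*(-42 + 44)) - 19956/(-39830) = -9998/(81*2) - 19956*(-1/39830) = -9998/162 + 9978/19915 = -9998*1/162 + 9978/19915 = -4999/81 + 9978/19915 = -98746867/1613115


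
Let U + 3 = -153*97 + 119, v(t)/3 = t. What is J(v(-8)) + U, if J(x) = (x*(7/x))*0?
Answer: -14725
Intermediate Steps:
v(t) = 3*t
J(x) = 0 (J(x) = 7*0 = 0)
U = -14725 (U = -3 + (-153*97 + 119) = -3 + (-14841 + 119) = -3 - 14722 = -14725)
J(v(-8)) + U = 0 - 14725 = -14725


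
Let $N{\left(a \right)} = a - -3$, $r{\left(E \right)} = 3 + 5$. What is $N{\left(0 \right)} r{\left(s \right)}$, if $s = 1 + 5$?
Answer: $24$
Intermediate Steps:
$s = 6$
$r{\left(E \right)} = 8$
$N{\left(a \right)} = 3 + a$ ($N{\left(a \right)} = a + 3 = 3 + a$)
$N{\left(0 \right)} r{\left(s \right)} = \left(3 + 0\right) 8 = 3 \cdot 8 = 24$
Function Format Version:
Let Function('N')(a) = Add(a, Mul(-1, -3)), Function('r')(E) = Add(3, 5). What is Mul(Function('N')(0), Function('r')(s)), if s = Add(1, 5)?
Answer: 24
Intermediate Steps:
s = 6
Function('r')(E) = 8
Function('N')(a) = Add(3, a) (Function('N')(a) = Add(a, 3) = Add(3, a))
Mul(Function('N')(0), Function('r')(s)) = Mul(Add(3, 0), 8) = Mul(3, 8) = 24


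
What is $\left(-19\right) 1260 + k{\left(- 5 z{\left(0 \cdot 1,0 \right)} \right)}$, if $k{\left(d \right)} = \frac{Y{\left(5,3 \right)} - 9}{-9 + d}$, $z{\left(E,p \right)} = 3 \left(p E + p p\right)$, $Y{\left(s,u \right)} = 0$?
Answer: $-23939$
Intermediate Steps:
$z{\left(E,p \right)} = 3 p^{2} + 3 E p$ ($z{\left(E,p \right)} = 3 \left(E p + p^{2}\right) = 3 \left(p^{2} + E p\right) = 3 p^{2} + 3 E p$)
$k{\left(d \right)} = - \frac{9}{-9 + d}$ ($k{\left(d \right)} = \frac{0 - 9}{-9 + d} = - \frac{9}{-9 + d}$)
$\left(-19\right) 1260 + k{\left(- 5 z{\left(0 \cdot 1,0 \right)} \right)} = \left(-19\right) 1260 - \frac{9}{-9 - 5 \cdot 3 \cdot 0 \left(0 \cdot 1 + 0\right)} = -23940 - \frac{9}{-9 - 5 \cdot 3 \cdot 0 \left(0 + 0\right)} = -23940 - \frac{9}{-9 - 5 \cdot 3 \cdot 0 \cdot 0} = -23940 - \frac{9}{-9 - 0} = -23940 - \frac{9}{-9 + 0} = -23940 - \frac{9}{-9} = -23940 - -1 = -23940 + 1 = -23939$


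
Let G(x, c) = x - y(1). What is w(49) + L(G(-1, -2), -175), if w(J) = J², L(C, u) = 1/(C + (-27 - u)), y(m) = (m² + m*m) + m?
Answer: 345745/144 ≈ 2401.0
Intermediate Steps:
y(m) = m + 2*m² (y(m) = (m² + m²) + m = 2*m² + m = m + 2*m²)
G(x, c) = -3 + x (G(x, c) = x - (1 + 2*1) = x - (1 + 2) = x - 3 = -3 + x)
L(C, u) = 1/(-27 + C - u)
w(49) + L(G(-1, -2), -175) = 49² - 1/(27 - 175 - (-3 - 1)) = 2401 - 1/(27 - 175 - 1*(-4)) = 2401 - 1/(27 - 175 + 4) = 2401 - 1/(-144) = 2401 - 1*(-1/144) = 2401 + 1/144 = 345745/144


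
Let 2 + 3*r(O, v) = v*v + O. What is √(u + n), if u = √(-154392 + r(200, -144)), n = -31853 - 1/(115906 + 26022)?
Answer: √(-160408181780970 + 5035889296*I*√147414)/70964 ≈ 1.0756 + 178.48*I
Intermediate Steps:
r(O, v) = -⅔ + O/3 + v²/3 (r(O, v) = -⅔ + (v*v + O)/3 = -⅔ + (v² + O)/3 = -⅔ + (O + v²)/3 = -⅔ + (O/3 + v²/3) = -⅔ + O/3 + v²/3)
n = -4520832585/141928 (n = -31853 - 1/141928 = -4520832585/141928 ≈ -31853.)
u = I*√147414 (u = √(-154392 + (-⅔ + (⅓)*200 + (⅓)*(-144)²)) = √(-154392 + (-⅔ + 200/3 + (⅓)*20736)) = √(-154392 + (-⅔ + 200/3 + 6912)) = √(-154392 + 6978) = √(-147414) = I*√147414 ≈ 383.95*I)
√(u + n) = √(I*√147414 - 4520832585/141928) = √(-4520832585/141928 + I*√147414)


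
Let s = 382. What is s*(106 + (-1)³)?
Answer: 40110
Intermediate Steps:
s*(106 + (-1)³) = 382*(106 + (-1)³) = 382*(106 - 1) = 382*105 = 40110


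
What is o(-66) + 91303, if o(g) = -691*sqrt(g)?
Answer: 91303 - 691*I*sqrt(66) ≈ 91303.0 - 5613.7*I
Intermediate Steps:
o(-66) + 91303 = -691*I*sqrt(66) + 91303 = 91303 - 691*I*sqrt(66)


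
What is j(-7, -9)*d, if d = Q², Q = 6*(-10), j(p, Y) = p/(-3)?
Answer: 8400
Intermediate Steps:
j(p, Y) = -p/3 (j(p, Y) = p*(-⅓) = -p/3)
Q = -60
d = 3600 (d = (-60)² = 3600)
j(-7, -9)*d = -⅓*(-7)*3600 = (7/3)*3600 = 8400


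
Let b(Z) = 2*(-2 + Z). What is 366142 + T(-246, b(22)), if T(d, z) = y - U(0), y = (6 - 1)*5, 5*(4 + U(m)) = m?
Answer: 366171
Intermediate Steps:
b(Z) = -4 + 2*Z
U(m) = -4 + m/5
y = 25 (y = 5*5 = 25)
T(d, z) = 29 (T(d, z) = 25 - (-4 + (⅕)*0) = 25 - (-4 + 0) = 25 - 1*(-4) = 25 + 4 = 29)
366142 + T(-246, b(22)) = 366142 + 29 = 366171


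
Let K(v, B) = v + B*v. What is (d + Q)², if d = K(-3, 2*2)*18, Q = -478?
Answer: 559504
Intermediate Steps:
d = -270 (d = -3*(1 + 2*2)*18 = -3*(1 + 4)*18 = -3*5*18 = -15*18 = -270)
(d + Q)² = (-270 - 478)² = (-748)² = 559504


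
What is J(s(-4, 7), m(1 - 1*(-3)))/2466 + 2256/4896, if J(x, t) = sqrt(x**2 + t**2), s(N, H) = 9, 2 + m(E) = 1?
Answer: 47/102 + sqrt(82)/2466 ≈ 0.46446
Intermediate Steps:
m(E) = -1 (m(E) = -2 + 1 = -1)
J(x, t) = sqrt(t**2 + x**2)
J(s(-4, 7), m(1 - 1*(-3)))/2466 + 2256/4896 = sqrt((-1)**2 + 9**2)/2466 + 2256/4896 = sqrt(1 + 81)*(1/2466) + 2256*(1/4896) = sqrt(82)*(1/2466) + 47/102 = sqrt(82)/2466 + 47/102 = 47/102 + sqrt(82)/2466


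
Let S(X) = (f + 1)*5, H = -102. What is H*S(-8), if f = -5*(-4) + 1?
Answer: -11220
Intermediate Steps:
f = 21 (f = 20 + 1 = 21)
S(X) = 110 (S(X) = (21 + 1)*5 = 22*5 = 110)
H*S(-8) = -102*110 = -11220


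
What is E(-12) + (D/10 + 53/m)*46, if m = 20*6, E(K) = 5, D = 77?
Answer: 22771/60 ≈ 379.52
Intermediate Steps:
m = 120
E(-12) + (D/10 + 53/m)*46 = 5 + (77/10 + 53/120)*46 = 5 + (977/120)*46 = 5 + 22471/60 = 22771/60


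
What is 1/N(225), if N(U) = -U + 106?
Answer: -1/119 ≈ -0.0084034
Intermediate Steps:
N(U) = 106 - U
1/N(225) = 1/(106 - 1*225) = 1/(106 - 225) = 1/(-119) = -1/119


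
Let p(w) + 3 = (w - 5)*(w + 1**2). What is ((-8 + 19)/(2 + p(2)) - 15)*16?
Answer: -1288/5 ≈ -257.60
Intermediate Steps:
p(w) = -3 + (1 + w)*(-5 + w) (p(w) = -3 + (w - 5)*(w + 1**2) = -3 + (-5 + w)*(w + 1) = -3 + (-5 + w)*(1 + w) = -3 + (1 + w)*(-5 + w))
((-8 + 19)/(2 + p(2)) - 15)*16 = ((-8 + 19)/(2 + (-8 + 2**2 - 4*2)) - 15)*16 = (11/(2 + (-8 + 4 - 8)) - 15)*16 = (11/(2 - 12) - 15)*16 = (11/(-10) - 15)*16 = (11*(-1/10) - 15)*16 = (-11/10 - 15)*16 = -161/10*16 = -1288/5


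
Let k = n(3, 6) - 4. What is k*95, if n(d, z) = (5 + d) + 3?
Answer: 665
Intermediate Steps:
n(d, z) = 8 + d
k = 7 (k = (8 + 3) - 4 = 11 - 4 = 7)
k*95 = 7*95 = 665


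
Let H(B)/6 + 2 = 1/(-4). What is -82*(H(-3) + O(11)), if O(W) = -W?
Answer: 2009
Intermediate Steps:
H(B) = -27/2 (H(B) = -12 + 6/(-4) = -12 + 6*(-¼) = -12 - 3/2 = -27/2)
-82*(H(-3) + O(11)) = -82*(-27/2 - 1*11) = -82*(-27/2 - 11) = -82*(-49/2) = 2009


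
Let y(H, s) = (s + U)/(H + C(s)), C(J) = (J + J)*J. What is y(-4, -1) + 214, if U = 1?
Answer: 214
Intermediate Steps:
C(J) = 2*J² (C(J) = (2*J)*J = 2*J²)
y(H, s) = (1 + s)/(H + 2*s²) (y(H, s) = (s + 1)/(H + 2*s²) = (1 + s)/(H + 2*s²))
y(-4, -1) + 214 = (1 - 1)/(-4 + 2*(-1)²) + 214 = 0/(-4 + 2*1) + 214 = 0/(-4 + 2) + 214 = 0/(-2) + 214 = -½*0 + 214 = 0 + 214 = 214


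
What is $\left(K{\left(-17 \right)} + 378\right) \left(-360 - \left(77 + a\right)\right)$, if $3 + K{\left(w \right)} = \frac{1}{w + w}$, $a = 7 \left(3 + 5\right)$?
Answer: $- \frac{369721}{2} \approx -1.8486 \cdot 10^{5}$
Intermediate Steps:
$a = 56$ ($a = 7 \cdot 8 = 56$)
$K{\left(w \right)} = -3 + \frac{1}{2 w}$ ($K{\left(w \right)} = -3 + \frac{1}{w + w} = -3 + \frac{1}{2 w}$)
$\left(K{\left(-17 \right)} + 378\right) \left(-360 - \left(77 + a\right)\right) = \left(\left(-3 + \frac{1}{2 \left(-17\right)}\right) + 378\right) \left(-360 - 133\right) = \left(\left(-3 + \frac{1}{2} \left(- \frac{1}{17}\right)\right) + 378\right) \left(-360 - 133\right) = \left(\left(-3 - \frac{1}{34}\right) + 378\right) \left(-360 - 133\right) = \left(- \frac{103}{34} + 378\right) \left(-493\right) = \frac{12749}{34} \left(-493\right) = - \frac{369721}{2}$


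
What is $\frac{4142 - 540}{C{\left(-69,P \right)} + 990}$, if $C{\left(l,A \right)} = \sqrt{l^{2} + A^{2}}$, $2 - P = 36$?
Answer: $\frac{3565980}{974183} - \frac{3602 \sqrt{5917}}{974183} \approx 3.3761$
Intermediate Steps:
$P = -34$ ($P = 2 - 36 = -34$)
$C{\left(l,A \right)} = \sqrt{A^{2} + l^{2}}$
$\frac{4142 - 540}{C{\left(-69,P \right)} + 990} = \frac{4142 - 540}{\sqrt{\left(-34\right)^{2} + \left(-69\right)^{2}} + 990} = \frac{3602}{\sqrt{1156 + 4761} + 990} = \frac{3602}{\sqrt{5917} + 990} = \frac{3602}{990 + \sqrt{5917}}$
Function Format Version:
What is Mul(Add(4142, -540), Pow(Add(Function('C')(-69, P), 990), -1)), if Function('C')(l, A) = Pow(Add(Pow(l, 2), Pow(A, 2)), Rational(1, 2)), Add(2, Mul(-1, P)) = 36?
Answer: Add(Rational(3565980, 974183), Mul(Rational(-3602, 974183), Pow(5917, Rational(1, 2)))) ≈ 3.3761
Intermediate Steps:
P = -34 (P = Add(2, Mul(-1, 36)) = Add(2, -36) = -34)
Function('C')(l, A) = Pow(Add(Pow(A, 2), Pow(l, 2)), Rational(1, 2))
Mul(Add(4142, -540), Pow(Add(Function('C')(-69, P), 990), -1)) = Mul(Add(4142, -540), Pow(Add(Pow(Add(Pow(-34, 2), Pow(-69, 2)), Rational(1, 2)), 990), -1)) = Mul(3602, Pow(Add(Pow(Add(1156, 4761), Rational(1, 2)), 990), -1)) = Mul(3602, Pow(Add(Pow(5917, Rational(1, 2)), 990), -1)) = Mul(3602, Pow(Add(990, Pow(5917, Rational(1, 2))), -1))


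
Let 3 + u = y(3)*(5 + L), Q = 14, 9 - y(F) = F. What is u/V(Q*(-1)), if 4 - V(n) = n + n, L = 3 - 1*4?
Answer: 21/32 ≈ 0.65625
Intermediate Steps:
y(F) = 9 - F
L = -1 (L = 3 - 4 = -1)
u = 21 (u = -3 + (9 - 1*3)*(5 - 1) = -3 + (9 - 3)*4 = -3 + 6*4 = -3 + 24 = 21)
V(n) = 4 - 2*n (V(n) = 4 - (n + n) = 4 - 2*n)
u/V(Q*(-1)) = 21/(4 - 28*(-1)) = 21/(4 - 2*(-14)) = 21/(4 + 28) = 21/32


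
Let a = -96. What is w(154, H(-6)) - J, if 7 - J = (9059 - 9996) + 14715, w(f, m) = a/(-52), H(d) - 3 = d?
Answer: 179047/13 ≈ 13773.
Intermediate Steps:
H(d) = 3 + d
w(f, m) = 24/13 (w(f, m) = -96/(-52) = -96*(-1/52) = 24/13)
J = -13771 (J = 7 - ((9059 - 9996) + 14715) = 7 - (-937 + 14715) = 7 - 1*13778 = 7 - 13778 = -13771)
w(154, H(-6)) - J = 24/13 - 1*(-13771) = 24/13 + 13771 = 179047/13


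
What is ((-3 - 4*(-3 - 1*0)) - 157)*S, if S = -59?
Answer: 8732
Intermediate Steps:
((-3 - 4*(-3 - 1*0)) - 157)*S = ((-3 - 4*(-3 - 1*0)) - 157)*(-59) = ((-3 - 4*(-3 + 0)) - 157)*(-59) = ((-3 - 4*(-3)) - 157)*(-59) = ((-3 + 12) - 157)*(-59) = (9 - 157)*(-59) = -148*(-59) = 8732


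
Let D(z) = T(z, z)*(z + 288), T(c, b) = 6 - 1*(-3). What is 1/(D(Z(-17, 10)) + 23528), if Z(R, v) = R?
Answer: 1/25967 ≈ 3.8510e-5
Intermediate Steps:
T(c, b) = 9 (T(c, b) = 6 + 3 = 9)
D(z) = 2592 + 9*z (D(z) = 9*(z + 288) = 9*(288 + z) = 2592 + 9*z)
1/(D(Z(-17, 10)) + 23528) = 1/((2592 + 9*(-17)) + 23528) = 1/((2592 - 153) + 23528) = 1/(2439 + 23528) = 1/25967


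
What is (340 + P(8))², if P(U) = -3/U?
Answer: 7382089/64 ≈ 1.1535e+5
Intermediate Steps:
(340 + P(8))² = (340 - 3/8)² = (2717/8)² = 7382089/64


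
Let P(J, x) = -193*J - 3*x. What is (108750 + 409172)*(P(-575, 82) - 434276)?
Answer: -167572109334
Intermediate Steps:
(108750 + 409172)*(P(-575, 82) - 434276) = (108750 + 409172)*((-193*(-575) - 3*82) - 434276) = 517922*((110975 - 246) - 434276) = 517922*(110729 - 434276) = 517922*(-323547) = -167572109334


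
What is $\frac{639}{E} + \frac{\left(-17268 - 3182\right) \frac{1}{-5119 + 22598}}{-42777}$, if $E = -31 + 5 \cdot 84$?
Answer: $\frac{477787732987}{290854982187} \approx 1.6427$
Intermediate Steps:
$E = 389$ ($E = -31 + 420 = 389$)
$\frac{639}{E} + \frac{\left(-17268 - 3182\right) \frac{1}{-5119 + 22598}}{-42777} = \frac{639}{389} + \frac{\left(-17268 - 3182\right) \frac{1}{-5119 + 22598}}{-42777} = 639 \cdot \frac{1}{389} + - \frac{20450}{17479} \left(- \frac{1}{42777}\right) = \frac{639}{389} + \left(-20450\right) \frac{1}{17479} \left(- \frac{1}{42777}\right) = \frac{639}{389} - - \frac{20450}{747699183} = \frac{639}{389} + \frac{20450}{747699183} = \frac{477787732987}{290854982187}$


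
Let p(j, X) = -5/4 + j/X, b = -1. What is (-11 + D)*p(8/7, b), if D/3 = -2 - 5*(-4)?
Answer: -2881/28 ≈ -102.89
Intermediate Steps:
D = 54 (D = 3*(-2 - 5*(-4)) = 3*(-2 + 20) = 3*18 = 54)
p(j, X) = -5/4 + j/X (p(j, X) = -5*1/4 + j/X = -5/4 + j/X)
(-11 + D)*p(8/7, b) = (-11 + 54)*(-5/4 + (8/7)/(-1)) = 43*(-5/4 + (8*(1/7))*(-1)) = 43*(-5/4 + (8/7)*(-1)) = 43*(-5/4 - 8/7) = 43*(-67/28) = -2881/28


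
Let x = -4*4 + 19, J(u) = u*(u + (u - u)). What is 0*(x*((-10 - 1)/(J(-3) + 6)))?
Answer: 0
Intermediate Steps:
J(u) = u² (J(u) = u*(u + 0) = u*u = u²)
x = 3 (x = -16 + 19 = 3)
0*(x*((-10 - 1)/(J(-3) + 6))) = 0*(3*((-10 - 1)/((-3)² + 6))) = 0*(3*(-11/(9 + 6))) = 0*(3*(-11/15)) = 0*(-11/5) = 0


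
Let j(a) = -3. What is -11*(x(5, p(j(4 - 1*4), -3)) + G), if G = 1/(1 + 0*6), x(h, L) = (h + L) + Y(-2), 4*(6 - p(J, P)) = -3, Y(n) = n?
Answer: -473/4 ≈ -118.25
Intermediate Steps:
p(J, P) = 27/4 (p(J, P) = 6 - ¼*(-3) = 6 + ¾ = 27/4)
x(h, L) = -2 + L + h (x(h, L) = (h + L) - 2 = (L + h) - 2 = -2 + L + h)
G = 1 (G = 1/(1 + 0) = 1/1 = 1)
-11*(x(5, p(j(4 - 1*4), -3)) + G) = -11*((-2 + 27/4 + 5) + 1) = -11*(39/4 + 1) = -11*43/4 = -473/4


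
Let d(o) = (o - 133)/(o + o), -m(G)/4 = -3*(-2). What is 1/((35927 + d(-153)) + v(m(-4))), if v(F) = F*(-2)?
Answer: 153/5504318 ≈ 2.7796e-5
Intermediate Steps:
m(G) = -24 (m(G) = -(-12)*(-2) = -4*6 = -24)
d(o) = (-133 + o)/(2*o) (d(o) = (-133 + o)/((2*o)) = (-133 + o)*(1/(2*o)) = (-133 + o)/(2*o))
v(F) = -2*F
1/((35927 + d(-153)) + v(m(-4))) = 1/((35927 + (1/2)*(-133 - 153)/(-153)) - 2*(-24)) = 1/((35927 + (1/2)*(-1/153)*(-286)) + 48) = 1/((35927 + 143/153) + 48) = 1/(5496974/153 + 48) = 1/(5504318/153) = 153/5504318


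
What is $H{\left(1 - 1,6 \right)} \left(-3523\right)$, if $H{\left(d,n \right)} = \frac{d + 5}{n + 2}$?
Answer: $- \frac{17615}{8} \approx -2201.9$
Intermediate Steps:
$H{\left(d,n \right)} = \frac{5 + d}{2 + n}$
$H{\left(1 - 1,6 \right)} \left(-3523\right) = \frac{5 + \left(1 - 1\right)}{2 + 6} \left(-3523\right) = \frac{5 + 0}{8} \left(-3523\right) = \frac{1}{8} \cdot 5 \left(-3523\right) = \frac{5}{8} \left(-3523\right) = - \frac{17615}{8}$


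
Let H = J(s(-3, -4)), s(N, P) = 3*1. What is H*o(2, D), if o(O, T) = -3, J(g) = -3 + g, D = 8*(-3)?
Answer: 0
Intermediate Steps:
D = -24
s(N, P) = 3
H = 0 (H = -3 + 3 = 0)
H*o(2, D) = 0*(-3) = 0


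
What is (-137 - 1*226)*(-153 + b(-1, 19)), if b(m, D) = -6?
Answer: 57717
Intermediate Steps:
(-137 - 1*226)*(-153 + b(-1, 19)) = (-137 - 1*226)*(-153 - 6) = (-137 - 226)*(-159) = -363*(-159) = 57717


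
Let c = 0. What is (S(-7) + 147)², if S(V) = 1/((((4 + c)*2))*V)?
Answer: 67749361/3136 ≈ 21604.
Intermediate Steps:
S(V) = 1/(8*V) (S(V) = 1/((((4 + 0)*2))*V) = 1/(((4*2))*V) = 1/(8*V))
(S(-7) + 147)² = ((⅛)/(-7) + 147)² = ((⅛)*(-⅐) + 147)² = (-1/56 + 147)² = (8231/56)² = 67749361/3136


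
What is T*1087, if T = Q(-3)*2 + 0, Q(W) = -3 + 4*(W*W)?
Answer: 71742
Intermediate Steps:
Q(W) = -3 + 4*W²
T = 66 (T = (-3 + 4*(-3)²)*2 + 0 = (-3 + 4*9)*2 + 0 = (-3 + 36)*2 + 0 = 33*2 + 0 = 66 + 0 = 66)
T*1087 = 66*1087 = 71742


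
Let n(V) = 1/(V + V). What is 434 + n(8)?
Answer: 6945/16 ≈ 434.06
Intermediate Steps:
n(V) = 1/(2*V)
434 + n(8) = 434 + (½)/8 = 434 + (½)*(⅛) = 434 + 1/16 = 6945/16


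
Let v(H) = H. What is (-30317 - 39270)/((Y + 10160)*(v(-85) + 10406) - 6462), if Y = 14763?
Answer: -69587/257223821 ≈ -0.00027053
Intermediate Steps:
(-30317 - 39270)/((Y + 10160)*(v(-85) + 10406) - 6462) = (-30317 - 39270)/((14763 + 10160)*(-85 + 10406) - 6462) = -69587/(24923*10321 - 6462) = -69587/(257230283 - 6462) = -69587/257223821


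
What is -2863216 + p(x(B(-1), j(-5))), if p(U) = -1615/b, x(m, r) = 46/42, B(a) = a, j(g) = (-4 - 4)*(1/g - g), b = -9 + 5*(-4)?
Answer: -83031649/29 ≈ -2.8632e+6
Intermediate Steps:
b = -29 (b = -9 - 20 = -29)
j(g) = -8/g + 8*g (j(g) = -8*(1/g - g) = -8/g + 8*g)
x(m, r) = 23/21 (x(m, r) = 46*(1/42) = 23/21)
p(U) = 1615/29 (p(U) = -1615/(-29) = -1615*(-1/29) = 1615/29)
-2863216 + p(x(B(-1), j(-5))) = -2863216 + 1615/29 = -83031649/29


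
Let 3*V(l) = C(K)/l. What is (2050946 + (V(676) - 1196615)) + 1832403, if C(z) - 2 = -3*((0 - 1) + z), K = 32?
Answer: 419130497/156 ≈ 2.6867e+6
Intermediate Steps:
C(z) = 5 - 3*z (C(z) = 2 - 3*((0 - 1) + z) = 2 - 3*(-1 + z) = 2 + (3 - 3*z) = 5 - 3*z)
V(l) = -91/(3*l) (V(l) = ((5 - 3*32)/l)/3 = ((5 - 96)/l)/3 = (-91/l)/3 = -91/(3*l))
(2050946 + (V(676) - 1196615)) + 1832403 = (2050946 + (-91/3/676 - 1196615)) + 1832403 = (2050946 + (-91/3*1/676 - 1196615)) + 1832403 = (2050946 + (-7/156 - 1196615)) + 1832403 = (2050946 - 186671947/156) + 1832403 = 133275629/156 + 1832403 = 419130497/156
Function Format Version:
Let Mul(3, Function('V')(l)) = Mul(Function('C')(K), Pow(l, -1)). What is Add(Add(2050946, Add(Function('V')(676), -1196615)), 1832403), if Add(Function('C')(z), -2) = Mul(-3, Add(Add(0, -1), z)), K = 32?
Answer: Rational(419130497, 156) ≈ 2.6867e+6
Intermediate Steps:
Function('C')(z) = Add(5, Mul(-3, z)) (Function('C')(z) = Add(2, Mul(-3, Add(Add(0, -1), z))) = Add(2, Mul(-3, Add(-1, z))) = Add(2, Add(3, Mul(-3, z))) = Add(5, Mul(-3, z)))
Function('V')(l) = Mul(Rational(-91, 3), Pow(l, -1)) (Function('V')(l) = Mul(Rational(1, 3), Mul(Add(5, Mul(-3, 32)), Pow(l, -1))) = Mul(Rational(1, 3), Mul(Add(5, -96), Pow(l, -1))) = Mul(Rational(1, 3), Mul(-91, Pow(l, -1))) = Mul(Rational(-91, 3), Pow(l, -1)))
Add(Add(2050946, Add(Function('V')(676), -1196615)), 1832403) = Add(Add(2050946, Add(Mul(Rational(-91, 3), Pow(676, -1)), -1196615)), 1832403) = Add(Add(2050946, Add(Mul(Rational(-91, 3), Rational(1, 676)), -1196615)), 1832403) = Add(Add(2050946, Add(Rational(-7, 156), -1196615)), 1832403) = Add(Add(2050946, Rational(-186671947, 156)), 1832403) = Add(Rational(133275629, 156), 1832403) = Rational(419130497, 156)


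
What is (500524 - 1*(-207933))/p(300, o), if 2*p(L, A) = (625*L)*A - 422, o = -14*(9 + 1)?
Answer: -708457/13125211 ≈ -0.053977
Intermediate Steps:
o = -140 (o = -14*10 = -140)
p(L, A) = -211 + 625*A*L/2 (p(L, A) = ((625*L)*A - 422)/2 = (625*A*L - 422)/2 = (-422 + 625*A*L)/2 = -211 + 625*A*L/2)
(500524 - 1*(-207933))/p(300, o) = (500524 - 1*(-207933))/(-211 + (625/2)*(-140)*300) = (500524 + 207933)/(-211 - 13125000) = 708457/(-13125211) = 708457*(-1/13125211) = -708457/13125211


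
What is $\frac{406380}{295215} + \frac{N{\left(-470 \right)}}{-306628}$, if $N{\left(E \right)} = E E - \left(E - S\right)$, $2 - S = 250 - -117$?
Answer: $\frac{3957566371}{6034745668} \approx 0.6558$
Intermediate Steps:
$S = -365$ ($S = 2 - \left(250 - -117\right) = 2 - \left(250 + 117\right) = 2 - 367 = -365$)
$N{\left(E \right)} = -365 + E^{2} - E$ ($N{\left(E \right)} = E E - \left(365 + E\right) = E^{2} - \left(365 + E\right) = -365 + E^{2} - E$)
$\frac{406380}{295215} + \frac{N{\left(-470 \right)}}{-306628} = \frac{406380}{295215} + \frac{-365 + \left(-470\right)^{2} - -470}{-306628} = 406380 \cdot \frac{1}{295215} + \left(-365 + 220900 + 470\right) \left(- \frac{1}{306628}\right) = \frac{27092}{19681} + 221005 \left(- \frac{1}{306628}\right) = \frac{27092}{19681} - \frac{221005}{306628} = \frac{3957566371}{6034745668}$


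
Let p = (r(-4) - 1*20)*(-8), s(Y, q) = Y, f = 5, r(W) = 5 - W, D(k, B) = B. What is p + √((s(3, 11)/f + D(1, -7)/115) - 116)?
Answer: 88 + I*√1526970/115 ≈ 88.0 + 10.745*I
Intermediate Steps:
p = 88 (p = ((5 - 1*(-4)) - 1*20)*(-8) = ((5 + 4) - 20)*(-8) = (9 - 20)*(-8) = -11*(-8) = 88)
p + √((s(3, 11)/f + D(1, -7)/115) - 116) = 88 + √((3/5 - 7/115) - 116) = 88 + √((3*(⅕) - 7*1/115) - 116) = 88 + √((⅗ - 7/115) - 116) = 88 + √(62/115 - 116) = 88 + √(-13278/115) = 88 + I*√1526970/115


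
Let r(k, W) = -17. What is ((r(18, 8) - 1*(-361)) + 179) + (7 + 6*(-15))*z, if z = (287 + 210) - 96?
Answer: -32760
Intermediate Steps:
z = 401 (z = 497 - 96 = 401)
((r(18, 8) - 1*(-361)) + 179) + (7 + 6*(-15))*z = ((-17 - 1*(-361)) + 179) + (7 + 6*(-15))*401 = ((-17 + 361) + 179) + (7 - 90)*401 = (344 + 179) - 83*401 = 523 - 33283 = -32760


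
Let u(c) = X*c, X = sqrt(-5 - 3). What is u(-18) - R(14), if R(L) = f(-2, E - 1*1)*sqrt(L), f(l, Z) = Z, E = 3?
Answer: -2*sqrt(14) - 36*I*sqrt(2) ≈ -7.4833 - 50.912*I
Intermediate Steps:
X = 2*I*sqrt(2) (X = sqrt(-8) = 2*I*sqrt(2) ≈ 2.8284*I)
u(c) = 2*I*c*sqrt(2) (u(c) = (2*I*sqrt(2))*c = 2*I*c*sqrt(2))
R(L) = 2*sqrt(L) (R(L) = (3 - 1*1)*sqrt(L) = (3 - 1)*sqrt(L) = 2*sqrt(L))
u(-18) - R(14) = 2*I*(-18)*sqrt(2) - 2*sqrt(14) = -36*I*sqrt(2) - 2*sqrt(14) = -2*sqrt(14) - 36*I*sqrt(2)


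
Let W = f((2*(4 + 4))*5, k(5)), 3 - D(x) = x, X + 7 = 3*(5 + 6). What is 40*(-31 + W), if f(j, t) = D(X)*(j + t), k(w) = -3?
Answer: -72080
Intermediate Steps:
X = 26 (X = -7 + 3*(5 + 6) = -7 + 3*11 = -7 + 33 = 26)
D(x) = 3 - x
f(j, t) = -23*j - 23*t (f(j, t) = (3 - 1*26)*(j + t) = (3 - 26)*(j + t) = -23*(j + t) = -23*j - 23*t)
W = -1771 (W = -23*2*(4 + 4)*5 - 23*(-3) = -23*2*8*5 + 69 = -368*5 + 69 = -23*80 + 69 = -1840 + 69 = -1771)
40*(-31 + W) = 40*(-31 - 1771) = 40*(-1802) = -72080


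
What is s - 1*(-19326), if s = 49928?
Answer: 69254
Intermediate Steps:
s - 1*(-19326) = 49928 - 1*(-19326) = 49928 + 19326 = 69254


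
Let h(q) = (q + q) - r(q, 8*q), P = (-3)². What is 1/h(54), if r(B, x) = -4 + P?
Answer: 1/103 ≈ 0.0097087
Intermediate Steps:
P = 9
r(B, x) = 5 (r(B, x) = -4 + 9 = 5)
h(q) = -5 + 2*q (h(q) = (q + q) - 1*5 = 2*q - 5 = -5 + 2*q)
1/h(54) = 1/(-5 + 2*54) = 1/(-5 + 108) = 1/103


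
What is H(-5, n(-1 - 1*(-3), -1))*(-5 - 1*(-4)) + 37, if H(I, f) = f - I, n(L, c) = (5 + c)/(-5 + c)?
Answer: 98/3 ≈ 32.667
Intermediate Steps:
n(L, c) = (5 + c)/(-5 + c)
H(-5, n(-1 - 1*(-3), -1))*(-5 - 1*(-4)) + 37 = ((5 - 1)/(-5 - 1) - 1*(-5))*(-5 - 1*(-4)) + 37 = (4/(-6) + 5)*(-5 + 4) + 37 = (-1/6*4 + 5)*(-1) + 37 = (-2/3 + 5)*(-1) + 37 = (13/3)*(-1) + 37 = -13/3 + 37 = 98/3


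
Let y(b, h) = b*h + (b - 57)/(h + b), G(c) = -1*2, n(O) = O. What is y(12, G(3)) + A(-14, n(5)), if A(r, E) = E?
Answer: -47/2 ≈ -23.500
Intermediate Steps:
G(c) = -2
y(b, h) = b*h + (-57 + b)/(b + h)
y(12, G(3)) + A(-14, n(5)) = (-57 + 12 + 12*(-2)**2 - 2*12**2)/(12 - 2) + 5 = (-57 + 12 + 12*4 - 2*144)/10 + 5 = (-57 + 12 + 48 - 288)/10 + 5 = (1/10)*(-285) + 5 = -57/2 + 5 = -47/2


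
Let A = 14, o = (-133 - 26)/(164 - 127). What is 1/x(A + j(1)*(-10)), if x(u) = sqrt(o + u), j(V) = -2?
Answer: sqrt(40663)/1099 ≈ 0.18349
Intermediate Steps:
o = -159/37 ≈ -4.2973
x(u) = sqrt(-159/37 + u)
1/x(A + j(1)*(-10)) = 1/(sqrt(-5883 + 1369*(14 - 2*(-10)))/37) = 1/(sqrt(-5883 + 1369*(14 + 20))/37) = 1/(sqrt(-5883 + 1369*34)/37) = 1/(sqrt(-5883 + 46546)/37) = 1/(sqrt(40663)/37) = sqrt(40663)/1099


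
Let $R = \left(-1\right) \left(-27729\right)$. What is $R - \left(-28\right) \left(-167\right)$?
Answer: $23053$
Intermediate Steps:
$R = 27729$
$R - \left(-28\right) \left(-167\right) = 27729 - \left(-28\right) \left(-167\right) = 27729 - 4676 = 23053$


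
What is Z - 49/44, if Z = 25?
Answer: 1051/44 ≈ 23.886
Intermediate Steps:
Z - 49/44 = 25 - 49/44 = 1051/44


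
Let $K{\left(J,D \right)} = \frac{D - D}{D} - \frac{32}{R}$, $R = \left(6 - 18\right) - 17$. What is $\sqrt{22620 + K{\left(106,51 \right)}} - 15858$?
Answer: $-15858 + \frac{14 \sqrt{97063}}{29} \approx -15708.0$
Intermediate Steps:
$R = -29$ ($R = -12 - 17 = -29$)
$K{\left(J,D \right)} = \frac{32}{29}$ ($K{\left(J,D \right)} = \frac{D - D}{D} - \frac{32}{-29} = \frac{0}{D} - - \frac{32}{29} = 0 + \frac{32}{29} = \frac{32}{29}$)
$\sqrt{22620 + K{\left(106,51 \right)}} - 15858 = \sqrt{22620 + \frac{32}{29}} - 15858 = \sqrt{\frac{656012}{29}} - 15858 = \frac{14 \sqrt{97063}}{29} - 15858 = -15858 + \frac{14 \sqrt{97063}}{29}$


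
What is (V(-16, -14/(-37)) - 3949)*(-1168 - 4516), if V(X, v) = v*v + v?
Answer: 30724674428/1369 ≈ 2.2443e+7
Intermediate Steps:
V(X, v) = v + v² (V(X, v) = v² + v = v + v²)
(V(-16, -14/(-37)) - 3949)*(-1168 - 4516) = ((-14/(-37))*(1 - 14/(-37)) - 3949)*(-1168 - 4516) = ((-14*(-1/37))*(1 - 14*(-1/37)) - 3949)*(-5684) = (14*(1 + 14/37)/37 - 3949)*(-5684) = ((14/37)*(51/37) - 3949)*(-5684) = (714/1369 - 3949)*(-5684) = -5405467/1369*(-5684) = 30724674428/1369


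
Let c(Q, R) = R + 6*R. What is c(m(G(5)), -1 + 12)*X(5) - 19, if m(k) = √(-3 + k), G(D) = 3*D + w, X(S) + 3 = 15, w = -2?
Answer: 905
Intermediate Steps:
X(S) = 12 (X(S) = -3 + 15 = 12)
G(D) = -2 + 3*D (G(D) = 3*D - 2 = -2 + 3*D)
c(Q, R) = 7*R
c(m(G(5)), -1 + 12)*X(5) - 19 = (7*(-1 + 12))*12 - 19 = (7*11)*12 - 19 = 77*12 - 19 = 924 - 19 = 905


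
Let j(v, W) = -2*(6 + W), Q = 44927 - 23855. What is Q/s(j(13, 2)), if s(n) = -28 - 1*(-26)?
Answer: -10536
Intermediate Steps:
Q = 21072
j(v, W) = -12 - 2*W
s(n) = -2 (s(n) = -28 + 26 = -2)
Q/s(j(13, 2)) = 21072/(-2) = 21072*(-1/2) = -10536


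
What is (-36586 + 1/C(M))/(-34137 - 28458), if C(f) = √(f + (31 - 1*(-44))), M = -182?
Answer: 36586/62595 + I*√107/6697665 ≈ 0.58449 + 1.5444e-6*I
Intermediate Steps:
C(f) = √(75 + f) (C(f) = √(f + (31 + 44)) = √(f + 75) = √(75 + f))
(-36586 + 1/C(M))/(-34137 - 28458) = (-36586 + 1/(√(75 - 182)))/(-34137 - 28458) = (-36586 + 1/(√(-107)))/(-62595) = (-36586 + 1/(I*√107))*(-1/62595) = (-36586 - I*√107/107)*(-1/62595) = 36586/62595 + I*√107/6697665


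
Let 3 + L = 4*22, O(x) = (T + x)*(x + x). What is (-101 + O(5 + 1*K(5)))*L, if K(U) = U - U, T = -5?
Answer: -8585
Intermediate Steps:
K(U) = 0
O(x) = 2*x*(-5 + x) (O(x) = (-5 + x)*(x + x) = (-5 + x)*(2*x) = 2*x*(-5 + x))
L = 85 (L = -3 + 4*22 = -3 + 88 = 85)
(-101 + O(5 + 1*K(5)))*L = (-101 + 2*(5 + 1*0)*(-5 + (5 + 1*0)))*85 = (-101 + 2*(5 + 0)*(-5 + (5 + 0)))*85 = (-101 + 2*5*(-5 + 5))*85 = (-101 + 2*5*0)*85 = (-101 + 0)*85 = -101*85 = -8585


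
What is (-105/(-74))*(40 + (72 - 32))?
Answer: 4200/37 ≈ 113.51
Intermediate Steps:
(-105/(-74))*(40 + (72 - 32)) = (-105*(-1/74))*(40 + 40) = (105/74)*80 = 4200/37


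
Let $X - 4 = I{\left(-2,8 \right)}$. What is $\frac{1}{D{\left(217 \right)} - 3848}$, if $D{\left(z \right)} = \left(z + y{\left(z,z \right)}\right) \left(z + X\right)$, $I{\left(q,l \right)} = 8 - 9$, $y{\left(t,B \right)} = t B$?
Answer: $\frac{1}{10403472} \approx 9.6122 \cdot 10^{-8}$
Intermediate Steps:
$y{\left(t,B \right)} = B t$
$I{\left(q,l \right)} = -1$ ($I{\left(q,l \right)} = 8 - 9 = -1$)
$X = 3$ ($X = 4 - 1 = 3$)
$D{\left(z \right)} = \left(3 + z\right) \left(z + z^{2}\right)$ ($D{\left(z \right)} = \left(z + z z\right) \left(z + 3\right) = \left(z + z^{2}\right) \left(3 + z\right) = \left(3 + z\right) \left(z + z^{2}\right)$)
$\frac{1}{D{\left(217 \right)} - 3848} = \frac{1}{217 \left(3 + 217^{2} + 4 \cdot 217\right) - 3848} = \frac{1}{217 \left(3 + 47089 + 868\right) - 3848} = \frac{1}{217 \cdot 47960 - 3848} = \frac{1}{10407320 - 3848} = \frac{1}{10403472}$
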